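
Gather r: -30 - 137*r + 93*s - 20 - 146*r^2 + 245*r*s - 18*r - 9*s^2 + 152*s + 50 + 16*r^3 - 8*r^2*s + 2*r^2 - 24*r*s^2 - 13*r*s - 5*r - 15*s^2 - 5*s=16*r^3 + r^2*(-8*s - 144) + r*(-24*s^2 + 232*s - 160) - 24*s^2 + 240*s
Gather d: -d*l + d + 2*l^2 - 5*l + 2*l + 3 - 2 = d*(1 - l) + 2*l^2 - 3*l + 1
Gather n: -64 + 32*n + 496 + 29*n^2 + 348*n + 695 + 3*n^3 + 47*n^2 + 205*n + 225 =3*n^3 + 76*n^2 + 585*n + 1352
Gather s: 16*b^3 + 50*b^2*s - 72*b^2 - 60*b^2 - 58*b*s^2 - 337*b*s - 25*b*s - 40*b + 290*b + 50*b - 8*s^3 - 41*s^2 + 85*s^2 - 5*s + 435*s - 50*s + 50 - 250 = 16*b^3 - 132*b^2 + 300*b - 8*s^3 + s^2*(44 - 58*b) + s*(50*b^2 - 362*b + 380) - 200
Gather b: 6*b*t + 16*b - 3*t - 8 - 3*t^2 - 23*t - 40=b*(6*t + 16) - 3*t^2 - 26*t - 48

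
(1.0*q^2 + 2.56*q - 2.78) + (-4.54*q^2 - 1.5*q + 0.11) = -3.54*q^2 + 1.06*q - 2.67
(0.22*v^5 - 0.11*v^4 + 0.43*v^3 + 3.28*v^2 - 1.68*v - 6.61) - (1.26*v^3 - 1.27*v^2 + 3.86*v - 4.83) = 0.22*v^5 - 0.11*v^4 - 0.83*v^3 + 4.55*v^2 - 5.54*v - 1.78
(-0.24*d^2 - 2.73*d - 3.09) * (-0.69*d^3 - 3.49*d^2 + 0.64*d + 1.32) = 0.1656*d^5 + 2.7213*d^4 + 11.5062*d^3 + 8.7201*d^2 - 5.5812*d - 4.0788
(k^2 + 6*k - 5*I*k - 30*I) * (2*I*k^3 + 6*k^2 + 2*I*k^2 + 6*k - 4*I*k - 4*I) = 2*I*k^5 + 16*k^4 + 14*I*k^4 + 112*k^3 - 22*I*k^3 + 76*k^2 - 238*I*k^2 - 140*k - 204*I*k - 120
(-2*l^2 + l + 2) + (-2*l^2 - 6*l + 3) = -4*l^2 - 5*l + 5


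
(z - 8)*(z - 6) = z^2 - 14*z + 48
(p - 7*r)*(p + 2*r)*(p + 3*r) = p^3 - 2*p^2*r - 29*p*r^2 - 42*r^3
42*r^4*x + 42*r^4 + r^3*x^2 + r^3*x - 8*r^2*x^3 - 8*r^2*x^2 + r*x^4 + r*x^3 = (-7*r + x)*(-3*r + x)*(2*r + x)*(r*x + r)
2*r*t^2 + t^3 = t^2*(2*r + t)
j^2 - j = j*(j - 1)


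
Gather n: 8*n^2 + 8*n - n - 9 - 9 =8*n^2 + 7*n - 18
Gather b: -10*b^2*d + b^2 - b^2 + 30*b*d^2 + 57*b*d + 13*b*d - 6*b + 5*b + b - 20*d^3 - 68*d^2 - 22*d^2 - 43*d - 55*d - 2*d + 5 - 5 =-10*b^2*d + b*(30*d^2 + 70*d) - 20*d^3 - 90*d^2 - 100*d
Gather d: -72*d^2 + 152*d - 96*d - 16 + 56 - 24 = -72*d^2 + 56*d + 16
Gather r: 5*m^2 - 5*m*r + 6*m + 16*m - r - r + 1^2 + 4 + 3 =5*m^2 + 22*m + r*(-5*m - 2) + 8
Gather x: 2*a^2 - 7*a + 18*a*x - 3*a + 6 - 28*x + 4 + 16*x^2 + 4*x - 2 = 2*a^2 - 10*a + 16*x^2 + x*(18*a - 24) + 8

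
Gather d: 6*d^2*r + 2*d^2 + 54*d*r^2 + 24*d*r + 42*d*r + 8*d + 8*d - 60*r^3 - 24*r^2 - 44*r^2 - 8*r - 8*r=d^2*(6*r + 2) + d*(54*r^2 + 66*r + 16) - 60*r^3 - 68*r^2 - 16*r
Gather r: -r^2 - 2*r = -r^2 - 2*r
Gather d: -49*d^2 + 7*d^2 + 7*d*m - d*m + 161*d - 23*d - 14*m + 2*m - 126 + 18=-42*d^2 + d*(6*m + 138) - 12*m - 108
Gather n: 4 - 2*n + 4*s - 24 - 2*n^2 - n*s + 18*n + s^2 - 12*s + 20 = -2*n^2 + n*(16 - s) + s^2 - 8*s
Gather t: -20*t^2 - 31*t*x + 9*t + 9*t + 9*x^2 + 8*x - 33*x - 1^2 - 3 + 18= -20*t^2 + t*(18 - 31*x) + 9*x^2 - 25*x + 14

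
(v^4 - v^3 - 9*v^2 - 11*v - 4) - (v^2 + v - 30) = v^4 - v^3 - 10*v^2 - 12*v + 26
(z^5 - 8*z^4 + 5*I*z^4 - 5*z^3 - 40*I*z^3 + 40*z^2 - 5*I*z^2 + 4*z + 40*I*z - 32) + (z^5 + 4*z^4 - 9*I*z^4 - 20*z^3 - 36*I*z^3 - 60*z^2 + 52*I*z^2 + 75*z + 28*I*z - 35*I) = 2*z^5 - 4*z^4 - 4*I*z^4 - 25*z^3 - 76*I*z^3 - 20*z^2 + 47*I*z^2 + 79*z + 68*I*z - 32 - 35*I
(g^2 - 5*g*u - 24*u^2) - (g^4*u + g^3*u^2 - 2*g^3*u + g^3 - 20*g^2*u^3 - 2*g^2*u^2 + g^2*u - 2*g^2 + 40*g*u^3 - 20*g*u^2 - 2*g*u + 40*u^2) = -g^4*u - g^3*u^2 + 2*g^3*u - g^3 + 20*g^2*u^3 + 2*g^2*u^2 - g^2*u + 3*g^2 - 40*g*u^3 + 20*g*u^2 - 3*g*u - 64*u^2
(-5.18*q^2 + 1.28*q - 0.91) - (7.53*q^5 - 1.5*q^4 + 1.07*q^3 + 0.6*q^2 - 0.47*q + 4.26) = -7.53*q^5 + 1.5*q^4 - 1.07*q^3 - 5.78*q^2 + 1.75*q - 5.17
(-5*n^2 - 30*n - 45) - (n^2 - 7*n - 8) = -6*n^2 - 23*n - 37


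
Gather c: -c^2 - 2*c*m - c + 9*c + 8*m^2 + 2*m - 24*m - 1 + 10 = -c^2 + c*(8 - 2*m) + 8*m^2 - 22*m + 9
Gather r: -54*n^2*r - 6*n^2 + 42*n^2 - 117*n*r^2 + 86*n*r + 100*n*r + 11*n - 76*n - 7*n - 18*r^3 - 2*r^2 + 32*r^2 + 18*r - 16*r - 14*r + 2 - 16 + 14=36*n^2 - 72*n - 18*r^3 + r^2*(30 - 117*n) + r*(-54*n^2 + 186*n - 12)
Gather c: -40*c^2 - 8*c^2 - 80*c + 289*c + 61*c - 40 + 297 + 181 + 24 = -48*c^2 + 270*c + 462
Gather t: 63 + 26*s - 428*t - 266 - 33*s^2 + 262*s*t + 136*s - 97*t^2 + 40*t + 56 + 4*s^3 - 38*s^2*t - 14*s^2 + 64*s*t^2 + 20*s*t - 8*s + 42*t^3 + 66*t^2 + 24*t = 4*s^3 - 47*s^2 + 154*s + 42*t^3 + t^2*(64*s - 31) + t*(-38*s^2 + 282*s - 364) - 147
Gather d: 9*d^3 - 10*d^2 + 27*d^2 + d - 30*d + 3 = 9*d^3 + 17*d^2 - 29*d + 3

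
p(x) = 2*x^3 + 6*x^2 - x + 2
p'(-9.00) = 377.00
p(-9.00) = -961.00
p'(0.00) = -1.00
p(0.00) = 2.00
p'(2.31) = 58.74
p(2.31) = 56.36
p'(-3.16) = 20.99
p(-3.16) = 1.96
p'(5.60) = 254.36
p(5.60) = 535.79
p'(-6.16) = 152.75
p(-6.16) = -231.66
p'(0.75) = 11.38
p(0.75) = 5.47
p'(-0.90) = -6.94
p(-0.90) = 6.30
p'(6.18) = 302.31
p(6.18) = 697.03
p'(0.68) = 9.93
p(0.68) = 4.72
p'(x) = 6*x^2 + 12*x - 1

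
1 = 1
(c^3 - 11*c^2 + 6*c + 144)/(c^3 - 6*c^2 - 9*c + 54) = (c - 8)/(c - 3)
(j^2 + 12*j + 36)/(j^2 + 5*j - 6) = (j + 6)/(j - 1)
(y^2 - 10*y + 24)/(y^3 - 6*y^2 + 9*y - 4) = (y - 6)/(y^2 - 2*y + 1)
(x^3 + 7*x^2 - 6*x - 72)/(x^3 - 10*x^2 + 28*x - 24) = (x^3 + 7*x^2 - 6*x - 72)/(x^3 - 10*x^2 + 28*x - 24)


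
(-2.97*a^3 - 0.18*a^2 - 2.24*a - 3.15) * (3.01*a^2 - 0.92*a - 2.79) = -8.9397*a^5 + 2.1906*a^4 + 1.7095*a^3 - 6.9185*a^2 + 9.1476*a + 8.7885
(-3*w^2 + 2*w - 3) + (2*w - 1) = -3*w^2 + 4*w - 4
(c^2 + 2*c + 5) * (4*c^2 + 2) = 4*c^4 + 8*c^3 + 22*c^2 + 4*c + 10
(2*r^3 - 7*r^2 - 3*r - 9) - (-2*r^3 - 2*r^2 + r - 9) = 4*r^3 - 5*r^2 - 4*r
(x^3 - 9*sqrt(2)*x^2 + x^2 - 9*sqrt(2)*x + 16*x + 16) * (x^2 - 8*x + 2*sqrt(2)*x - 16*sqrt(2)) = x^5 - 7*sqrt(2)*x^4 - 7*x^4 - 28*x^3 + 49*sqrt(2)*x^3 + 88*sqrt(2)*x^2 + 140*x^2 - 224*sqrt(2)*x + 160*x - 256*sqrt(2)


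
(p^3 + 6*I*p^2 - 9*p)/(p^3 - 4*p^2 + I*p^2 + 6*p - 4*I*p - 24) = p*(p + 3*I)/(p^2 - 2*p*(2 + I) + 8*I)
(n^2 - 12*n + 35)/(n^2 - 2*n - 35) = (n - 5)/(n + 5)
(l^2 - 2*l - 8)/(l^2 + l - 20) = (l + 2)/(l + 5)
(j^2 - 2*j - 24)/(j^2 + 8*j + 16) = (j - 6)/(j + 4)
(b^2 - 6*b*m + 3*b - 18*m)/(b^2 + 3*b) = (b - 6*m)/b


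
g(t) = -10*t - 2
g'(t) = -10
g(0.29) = -4.90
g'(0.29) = -10.00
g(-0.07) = -1.30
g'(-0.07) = -10.00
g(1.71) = -19.10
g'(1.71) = -10.00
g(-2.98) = 27.80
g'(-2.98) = -10.00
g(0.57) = -7.70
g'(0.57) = -10.00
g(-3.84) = 36.40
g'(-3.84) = -10.00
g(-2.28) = 20.80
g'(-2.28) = -10.00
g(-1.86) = 16.60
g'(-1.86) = -10.00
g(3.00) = -32.00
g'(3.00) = -10.00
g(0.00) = -2.00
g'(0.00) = -10.00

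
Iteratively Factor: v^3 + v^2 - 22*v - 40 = (v - 5)*(v^2 + 6*v + 8) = (v - 5)*(v + 2)*(v + 4)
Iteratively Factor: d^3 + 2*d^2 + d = (d)*(d^2 + 2*d + 1) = d*(d + 1)*(d + 1)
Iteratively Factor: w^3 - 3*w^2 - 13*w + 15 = (w - 5)*(w^2 + 2*w - 3) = (w - 5)*(w + 3)*(w - 1)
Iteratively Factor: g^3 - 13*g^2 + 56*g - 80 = (g - 5)*(g^2 - 8*g + 16) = (g - 5)*(g - 4)*(g - 4)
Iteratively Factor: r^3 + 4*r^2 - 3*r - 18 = (r - 2)*(r^2 + 6*r + 9) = (r - 2)*(r + 3)*(r + 3)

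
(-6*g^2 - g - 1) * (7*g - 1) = -42*g^3 - g^2 - 6*g + 1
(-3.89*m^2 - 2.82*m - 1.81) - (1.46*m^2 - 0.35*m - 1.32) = -5.35*m^2 - 2.47*m - 0.49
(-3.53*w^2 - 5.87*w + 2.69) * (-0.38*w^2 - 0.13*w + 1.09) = 1.3414*w^4 + 2.6895*w^3 - 4.1068*w^2 - 6.748*w + 2.9321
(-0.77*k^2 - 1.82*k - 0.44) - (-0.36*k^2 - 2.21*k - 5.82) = -0.41*k^2 + 0.39*k + 5.38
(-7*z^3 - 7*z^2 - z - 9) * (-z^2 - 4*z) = 7*z^5 + 35*z^4 + 29*z^3 + 13*z^2 + 36*z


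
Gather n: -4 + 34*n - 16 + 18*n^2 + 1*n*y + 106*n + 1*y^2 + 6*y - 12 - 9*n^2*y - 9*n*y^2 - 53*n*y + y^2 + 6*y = n^2*(18 - 9*y) + n*(-9*y^2 - 52*y + 140) + 2*y^2 + 12*y - 32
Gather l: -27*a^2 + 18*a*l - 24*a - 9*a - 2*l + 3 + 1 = -27*a^2 - 33*a + l*(18*a - 2) + 4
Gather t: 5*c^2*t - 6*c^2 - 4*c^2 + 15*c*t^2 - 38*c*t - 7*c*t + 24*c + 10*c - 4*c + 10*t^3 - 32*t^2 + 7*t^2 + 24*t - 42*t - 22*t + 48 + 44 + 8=-10*c^2 + 30*c + 10*t^3 + t^2*(15*c - 25) + t*(5*c^2 - 45*c - 40) + 100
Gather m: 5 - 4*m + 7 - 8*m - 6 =6 - 12*m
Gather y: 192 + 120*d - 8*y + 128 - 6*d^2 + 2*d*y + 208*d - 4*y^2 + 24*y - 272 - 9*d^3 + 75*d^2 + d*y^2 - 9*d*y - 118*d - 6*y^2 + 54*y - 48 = -9*d^3 + 69*d^2 + 210*d + y^2*(d - 10) + y*(70 - 7*d)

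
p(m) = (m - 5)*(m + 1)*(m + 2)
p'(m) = (m - 5)*(m + 1) + (m - 5)*(m + 2) + (m + 1)*(m + 2)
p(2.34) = -38.56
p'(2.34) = -5.93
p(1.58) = -31.59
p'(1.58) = -11.83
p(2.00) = -36.00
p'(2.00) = -9.00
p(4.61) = -14.46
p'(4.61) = 32.32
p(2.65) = -39.89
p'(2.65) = -2.53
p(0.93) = -23.02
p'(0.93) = -14.13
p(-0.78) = -1.55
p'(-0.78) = -8.05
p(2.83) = -40.14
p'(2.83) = -0.29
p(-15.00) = -3640.00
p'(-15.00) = 722.00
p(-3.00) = -16.00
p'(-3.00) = 26.00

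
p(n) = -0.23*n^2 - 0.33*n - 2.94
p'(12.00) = -5.85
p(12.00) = -40.02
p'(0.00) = -0.33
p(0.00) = -2.94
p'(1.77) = -1.14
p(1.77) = -4.24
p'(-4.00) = 1.51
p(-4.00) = -5.30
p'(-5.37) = 2.14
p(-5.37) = -7.80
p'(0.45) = -0.54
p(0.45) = -3.14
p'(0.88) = -0.73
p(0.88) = -3.41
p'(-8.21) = 3.45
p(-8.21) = -15.73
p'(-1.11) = 0.18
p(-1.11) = -2.86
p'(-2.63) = 0.88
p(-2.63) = -3.66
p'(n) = -0.46*n - 0.33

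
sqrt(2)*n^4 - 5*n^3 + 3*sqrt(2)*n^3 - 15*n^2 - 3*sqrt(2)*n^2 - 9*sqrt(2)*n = n*(n + 3)*(n - 3*sqrt(2))*(sqrt(2)*n + 1)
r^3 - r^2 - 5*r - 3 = (r - 3)*(r + 1)^2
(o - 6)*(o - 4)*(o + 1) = o^3 - 9*o^2 + 14*o + 24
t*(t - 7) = t^2 - 7*t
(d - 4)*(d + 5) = d^2 + d - 20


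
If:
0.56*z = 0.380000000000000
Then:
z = 0.68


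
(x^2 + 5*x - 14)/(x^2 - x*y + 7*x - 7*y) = (x - 2)/(x - y)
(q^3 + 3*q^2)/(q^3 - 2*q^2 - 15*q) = q/(q - 5)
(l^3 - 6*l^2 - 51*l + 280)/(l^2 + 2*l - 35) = l - 8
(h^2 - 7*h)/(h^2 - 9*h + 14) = h/(h - 2)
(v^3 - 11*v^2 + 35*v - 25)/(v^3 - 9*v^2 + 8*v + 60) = (v^2 - 6*v + 5)/(v^2 - 4*v - 12)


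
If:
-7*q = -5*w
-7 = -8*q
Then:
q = 7/8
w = 49/40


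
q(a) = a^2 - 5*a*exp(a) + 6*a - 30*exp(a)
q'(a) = -5*a*exp(a) + 2*a - 35*exp(a) + 6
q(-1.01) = -14.13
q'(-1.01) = -6.93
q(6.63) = -47751.26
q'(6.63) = -51603.15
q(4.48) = -4576.55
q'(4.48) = -5049.71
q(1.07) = -95.49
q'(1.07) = -109.50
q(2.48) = -485.28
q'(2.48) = -555.06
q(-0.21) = -24.68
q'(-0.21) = -21.94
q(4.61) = -5281.77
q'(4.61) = -5817.88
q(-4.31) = -7.40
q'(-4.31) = -2.80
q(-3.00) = -9.75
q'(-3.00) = -1.00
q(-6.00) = 0.00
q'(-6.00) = -6.01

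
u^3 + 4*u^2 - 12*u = u*(u - 2)*(u + 6)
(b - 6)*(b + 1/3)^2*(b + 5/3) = b^4 - 11*b^3/3 - 115*b^2/9 - 193*b/27 - 10/9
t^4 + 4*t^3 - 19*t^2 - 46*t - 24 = (t - 4)*(t + 1)^2*(t + 6)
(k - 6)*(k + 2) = k^2 - 4*k - 12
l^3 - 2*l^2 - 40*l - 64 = (l - 8)*(l + 2)*(l + 4)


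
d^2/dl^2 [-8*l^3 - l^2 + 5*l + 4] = -48*l - 2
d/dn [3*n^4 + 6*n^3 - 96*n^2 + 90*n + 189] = 12*n^3 + 18*n^2 - 192*n + 90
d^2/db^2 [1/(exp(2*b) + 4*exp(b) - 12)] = 4*(-(exp(b) + 1)*(exp(2*b) + 4*exp(b) - 12) + 2*(exp(b) + 2)^2*exp(b))*exp(b)/(exp(2*b) + 4*exp(b) - 12)^3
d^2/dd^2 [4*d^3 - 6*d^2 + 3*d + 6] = 24*d - 12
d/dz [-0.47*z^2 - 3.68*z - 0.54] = -0.94*z - 3.68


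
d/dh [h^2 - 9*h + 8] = 2*h - 9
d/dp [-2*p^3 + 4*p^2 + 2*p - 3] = -6*p^2 + 8*p + 2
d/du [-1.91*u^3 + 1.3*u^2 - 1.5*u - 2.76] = -5.73*u^2 + 2.6*u - 1.5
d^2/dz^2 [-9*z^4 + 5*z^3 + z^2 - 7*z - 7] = -108*z^2 + 30*z + 2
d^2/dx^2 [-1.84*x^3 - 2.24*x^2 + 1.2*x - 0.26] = -11.04*x - 4.48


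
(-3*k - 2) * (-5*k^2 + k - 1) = 15*k^3 + 7*k^2 + k + 2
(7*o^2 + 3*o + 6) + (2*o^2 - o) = 9*o^2 + 2*o + 6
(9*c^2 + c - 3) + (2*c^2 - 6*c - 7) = 11*c^2 - 5*c - 10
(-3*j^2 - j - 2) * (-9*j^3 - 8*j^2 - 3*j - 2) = 27*j^5 + 33*j^4 + 35*j^3 + 25*j^2 + 8*j + 4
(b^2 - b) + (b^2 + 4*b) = 2*b^2 + 3*b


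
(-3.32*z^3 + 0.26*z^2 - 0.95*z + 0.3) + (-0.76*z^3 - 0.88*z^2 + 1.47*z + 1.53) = -4.08*z^3 - 0.62*z^2 + 0.52*z + 1.83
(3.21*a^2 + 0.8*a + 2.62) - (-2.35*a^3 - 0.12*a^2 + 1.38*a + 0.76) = 2.35*a^3 + 3.33*a^2 - 0.58*a + 1.86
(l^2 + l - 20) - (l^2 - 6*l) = 7*l - 20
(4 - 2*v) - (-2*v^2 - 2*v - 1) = 2*v^2 + 5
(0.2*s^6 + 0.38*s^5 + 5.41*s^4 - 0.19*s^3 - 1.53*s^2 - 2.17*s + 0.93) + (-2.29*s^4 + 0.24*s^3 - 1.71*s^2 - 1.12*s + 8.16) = 0.2*s^6 + 0.38*s^5 + 3.12*s^4 + 0.05*s^3 - 3.24*s^2 - 3.29*s + 9.09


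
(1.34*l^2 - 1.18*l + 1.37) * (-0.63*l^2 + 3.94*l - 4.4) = -0.8442*l^4 + 6.023*l^3 - 11.4083*l^2 + 10.5898*l - 6.028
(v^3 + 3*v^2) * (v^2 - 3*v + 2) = v^5 - 7*v^3 + 6*v^2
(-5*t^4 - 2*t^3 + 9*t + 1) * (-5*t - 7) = 25*t^5 + 45*t^4 + 14*t^3 - 45*t^2 - 68*t - 7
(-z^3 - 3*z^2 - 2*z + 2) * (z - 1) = -z^4 - 2*z^3 + z^2 + 4*z - 2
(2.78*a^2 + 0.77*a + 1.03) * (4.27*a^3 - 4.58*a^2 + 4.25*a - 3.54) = 11.8706*a^5 - 9.4445*a^4 + 12.6865*a^3 - 11.2861*a^2 + 1.6517*a - 3.6462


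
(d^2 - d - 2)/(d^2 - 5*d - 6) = (d - 2)/(d - 6)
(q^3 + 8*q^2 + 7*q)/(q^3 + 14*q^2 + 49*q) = (q + 1)/(q + 7)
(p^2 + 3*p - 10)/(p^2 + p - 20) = (p - 2)/(p - 4)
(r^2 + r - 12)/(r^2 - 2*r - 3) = (r + 4)/(r + 1)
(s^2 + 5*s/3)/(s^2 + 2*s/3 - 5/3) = s/(s - 1)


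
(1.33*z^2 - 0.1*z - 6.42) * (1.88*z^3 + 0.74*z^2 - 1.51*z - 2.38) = 2.5004*z^5 + 0.7962*z^4 - 14.1519*z^3 - 7.7652*z^2 + 9.9322*z + 15.2796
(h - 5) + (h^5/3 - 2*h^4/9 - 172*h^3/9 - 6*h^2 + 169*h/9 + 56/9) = h^5/3 - 2*h^4/9 - 172*h^3/9 - 6*h^2 + 178*h/9 + 11/9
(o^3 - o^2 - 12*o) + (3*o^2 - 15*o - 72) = o^3 + 2*o^2 - 27*o - 72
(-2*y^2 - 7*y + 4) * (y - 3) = -2*y^3 - y^2 + 25*y - 12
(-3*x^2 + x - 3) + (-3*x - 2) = -3*x^2 - 2*x - 5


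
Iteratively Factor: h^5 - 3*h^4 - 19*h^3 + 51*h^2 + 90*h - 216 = (h + 3)*(h^4 - 6*h^3 - h^2 + 54*h - 72) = (h - 2)*(h + 3)*(h^3 - 4*h^2 - 9*h + 36) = (h - 3)*(h - 2)*(h + 3)*(h^2 - h - 12) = (h - 4)*(h - 3)*(h - 2)*(h + 3)*(h + 3)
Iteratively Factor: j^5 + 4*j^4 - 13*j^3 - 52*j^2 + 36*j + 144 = (j - 2)*(j^4 + 6*j^3 - j^2 - 54*j - 72) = (j - 2)*(j + 4)*(j^3 + 2*j^2 - 9*j - 18) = (j - 2)*(j + 3)*(j + 4)*(j^2 - j - 6) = (j - 2)*(j + 2)*(j + 3)*(j + 4)*(j - 3)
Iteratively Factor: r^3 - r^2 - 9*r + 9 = (r + 3)*(r^2 - 4*r + 3) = (r - 3)*(r + 3)*(r - 1)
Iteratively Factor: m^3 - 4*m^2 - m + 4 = (m + 1)*(m^2 - 5*m + 4) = (m - 1)*(m + 1)*(m - 4)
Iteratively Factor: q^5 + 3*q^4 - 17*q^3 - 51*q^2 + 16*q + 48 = (q + 1)*(q^4 + 2*q^3 - 19*q^2 - 32*q + 48) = (q + 1)*(q + 3)*(q^3 - q^2 - 16*q + 16) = (q - 4)*(q + 1)*(q + 3)*(q^2 + 3*q - 4) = (q - 4)*(q - 1)*(q + 1)*(q + 3)*(q + 4)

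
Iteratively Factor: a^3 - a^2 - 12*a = (a + 3)*(a^2 - 4*a) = (a - 4)*(a + 3)*(a)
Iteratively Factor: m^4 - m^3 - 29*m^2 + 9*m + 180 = (m + 4)*(m^3 - 5*m^2 - 9*m + 45) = (m - 3)*(m + 4)*(m^2 - 2*m - 15) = (m - 3)*(m + 3)*(m + 4)*(m - 5)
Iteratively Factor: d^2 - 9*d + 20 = (d - 5)*(d - 4)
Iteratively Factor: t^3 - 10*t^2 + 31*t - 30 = (t - 3)*(t^2 - 7*t + 10) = (t - 5)*(t - 3)*(t - 2)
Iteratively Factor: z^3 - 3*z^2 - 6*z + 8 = (z + 2)*(z^2 - 5*z + 4) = (z - 1)*(z + 2)*(z - 4)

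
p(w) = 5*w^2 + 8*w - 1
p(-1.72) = 0.03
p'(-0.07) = 7.30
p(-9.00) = 332.00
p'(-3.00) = -22.00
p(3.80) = 101.60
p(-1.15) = -3.59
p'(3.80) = 46.00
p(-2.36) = 7.97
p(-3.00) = 20.00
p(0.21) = 0.90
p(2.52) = 50.91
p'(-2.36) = -15.60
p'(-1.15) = -3.50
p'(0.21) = 10.10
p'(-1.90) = -11.00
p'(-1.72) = -9.20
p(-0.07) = -1.54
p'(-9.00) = -82.00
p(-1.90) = 1.85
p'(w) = 10*w + 8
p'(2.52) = 33.20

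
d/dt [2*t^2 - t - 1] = 4*t - 1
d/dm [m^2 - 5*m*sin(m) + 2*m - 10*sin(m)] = -5*m*cos(m) + 2*m - 5*sin(m) - 10*cos(m) + 2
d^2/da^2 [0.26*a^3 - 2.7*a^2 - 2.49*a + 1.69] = 1.56*a - 5.4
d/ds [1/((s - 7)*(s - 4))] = (11 - 2*s)/(s^4 - 22*s^3 + 177*s^2 - 616*s + 784)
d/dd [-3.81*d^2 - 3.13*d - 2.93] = -7.62*d - 3.13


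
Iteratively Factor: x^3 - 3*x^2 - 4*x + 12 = (x - 2)*(x^2 - x - 6) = (x - 3)*(x - 2)*(x + 2)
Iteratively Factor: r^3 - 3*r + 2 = (r + 2)*(r^2 - 2*r + 1) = (r - 1)*(r + 2)*(r - 1)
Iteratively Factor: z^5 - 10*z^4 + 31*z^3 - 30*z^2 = (z)*(z^4 - 10*z^3 + 31*z^2 - 30*z) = z*(z - 2)*(z^3 - 8*z^2 + 15*z) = z*(z - 5)*(z - 2)*(z^2 - 3*z) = z*(z - 5)*(z - 3)*(z - 2)*(z)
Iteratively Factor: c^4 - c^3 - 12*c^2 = (c + 3)*(c^3 - 4*c^2) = c*(c + 3)*(c^2 - 4*c) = c^2*(c + 3)*(c - 4)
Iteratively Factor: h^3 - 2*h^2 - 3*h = (h)*(h^2 - 2*h - 3) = h*(h + 1)*(h - 3)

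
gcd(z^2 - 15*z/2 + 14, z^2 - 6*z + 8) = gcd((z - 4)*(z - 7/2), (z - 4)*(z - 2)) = z - 4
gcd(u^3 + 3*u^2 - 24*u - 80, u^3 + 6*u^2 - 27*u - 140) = u^2 - u - 20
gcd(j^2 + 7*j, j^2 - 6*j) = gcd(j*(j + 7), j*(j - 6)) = j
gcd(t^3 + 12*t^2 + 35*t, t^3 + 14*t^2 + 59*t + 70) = t^2 + 12*t + 35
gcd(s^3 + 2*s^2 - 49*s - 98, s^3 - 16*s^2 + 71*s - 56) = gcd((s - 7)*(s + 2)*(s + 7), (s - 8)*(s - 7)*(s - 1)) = s - 7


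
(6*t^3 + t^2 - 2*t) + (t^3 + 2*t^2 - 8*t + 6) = 7*t^3 + 3*t^2 - 10*t + 6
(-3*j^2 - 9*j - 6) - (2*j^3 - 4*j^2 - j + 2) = -2*j^3 + j^2 - 8*j - 8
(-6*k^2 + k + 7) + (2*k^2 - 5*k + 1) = -4*k^2 - 4*k + 8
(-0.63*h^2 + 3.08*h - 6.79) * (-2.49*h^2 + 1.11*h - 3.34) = 1.5687*h^4 - 8.3685*h^3 + 22.4301*h^2 - 17.8241*h + 22.6786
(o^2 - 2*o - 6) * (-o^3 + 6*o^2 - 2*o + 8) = -o^5 + 8*o^4 - 8*o^3 - 24*o^2 - 4*o - 48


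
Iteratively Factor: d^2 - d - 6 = (d - 3)*(d + 2)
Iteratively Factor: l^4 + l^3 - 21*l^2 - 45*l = (l + 3)*(l^3 - 2*l^2 - 15*l) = (l - 5)*(l + 3)*(l^2 + 3*l) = l*(l - 5)*(l + 3)*(l + 3)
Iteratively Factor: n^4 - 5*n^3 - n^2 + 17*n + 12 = (n - 3)*(n^3 - 2*n^2 - 7*n - 4) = (n - 4)*(n - 3)*(n^2 + 2*n + 1) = (n - 4)*(n - 3)*(n + 1)*(n + 1)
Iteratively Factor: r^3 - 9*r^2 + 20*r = (r - 4)*(r^2 - 5*r) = r*(r - 4)*(r - 5)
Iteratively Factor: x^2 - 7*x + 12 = (x - 3)*(x - 4)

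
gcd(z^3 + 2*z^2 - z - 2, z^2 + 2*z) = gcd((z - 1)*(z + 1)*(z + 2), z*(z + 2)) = z + 2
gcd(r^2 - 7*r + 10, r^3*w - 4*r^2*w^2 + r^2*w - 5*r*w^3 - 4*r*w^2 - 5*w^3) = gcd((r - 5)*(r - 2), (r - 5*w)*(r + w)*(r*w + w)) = 1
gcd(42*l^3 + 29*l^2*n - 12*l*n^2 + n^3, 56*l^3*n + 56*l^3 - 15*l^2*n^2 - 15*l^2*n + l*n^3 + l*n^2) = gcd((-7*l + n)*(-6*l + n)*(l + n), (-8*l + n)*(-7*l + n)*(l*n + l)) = 7*l - n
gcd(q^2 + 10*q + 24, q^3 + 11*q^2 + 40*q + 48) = q + 4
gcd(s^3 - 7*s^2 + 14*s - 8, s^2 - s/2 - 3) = s - 2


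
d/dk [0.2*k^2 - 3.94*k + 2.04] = 0.4*k - 3.94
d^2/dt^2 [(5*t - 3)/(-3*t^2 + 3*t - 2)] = 6*(-3*(2*t - 1)^2*(5*t - 3) + (15*t - 8)*(3*t^2 - 3*t + 2))/(3*t^2 - 3*t + 2)^3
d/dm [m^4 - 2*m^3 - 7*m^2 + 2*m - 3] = 4*m^3 - 6*m^2 - 14*m + 2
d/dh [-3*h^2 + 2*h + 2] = 2 - 6*h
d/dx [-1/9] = 0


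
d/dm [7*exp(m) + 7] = 7*exp(m)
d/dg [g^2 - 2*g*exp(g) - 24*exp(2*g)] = -2*g*exp(g) + 2*g - 48*exp(2*g) - 2*exp(g)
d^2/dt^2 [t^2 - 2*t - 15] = 2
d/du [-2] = 0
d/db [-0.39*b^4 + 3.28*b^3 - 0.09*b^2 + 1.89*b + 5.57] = -1.56*b^3 + 9.84*b^2 - 0.18*b + 1.89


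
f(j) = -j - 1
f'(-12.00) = -1.00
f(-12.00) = 11.00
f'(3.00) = -1.00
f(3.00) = -4.00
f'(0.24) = -1.00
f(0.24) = -1.24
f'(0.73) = -1.00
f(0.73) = -1.73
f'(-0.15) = -1.00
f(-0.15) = -0.85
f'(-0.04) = -1.00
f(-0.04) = -0.96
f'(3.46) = -1.00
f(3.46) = -4.46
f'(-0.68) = -1.00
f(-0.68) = -0.32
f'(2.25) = -1.00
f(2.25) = -3.25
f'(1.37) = -1.00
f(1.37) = -2.37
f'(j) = -1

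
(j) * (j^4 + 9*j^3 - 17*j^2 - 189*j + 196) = j^5 + 9*j^4 - 17*j^3 - 189*j^2 + 196*j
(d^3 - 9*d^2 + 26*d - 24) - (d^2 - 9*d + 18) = d^3 - 10*d^2 + 35*d - 42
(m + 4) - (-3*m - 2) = 4*m + 6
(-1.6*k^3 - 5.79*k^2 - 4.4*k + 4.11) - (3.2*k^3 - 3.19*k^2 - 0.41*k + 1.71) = -4.8*k^3 - 2.6*k^2 - 3.99*k + 2.4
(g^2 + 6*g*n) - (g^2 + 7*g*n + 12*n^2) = -g*n - 12*n^2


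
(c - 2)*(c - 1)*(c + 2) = c^3 - c^2 - 4*c + 4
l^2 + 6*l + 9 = (l + 3)^2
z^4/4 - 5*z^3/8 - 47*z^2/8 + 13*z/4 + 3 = (z/4 + 1)*(z - 6)*(z - 1)*(z + 1/2)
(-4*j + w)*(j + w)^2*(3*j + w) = -12*j^4 - 25*j^3*w - 13*j^2*w^2 + j*w^3 + w^4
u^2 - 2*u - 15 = (u - 5)*(u + 3)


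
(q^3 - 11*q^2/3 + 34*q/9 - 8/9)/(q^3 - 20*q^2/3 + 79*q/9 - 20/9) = (q - 2)/(q - 5)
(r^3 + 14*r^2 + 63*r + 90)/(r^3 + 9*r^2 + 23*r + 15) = (r + 6)/(r + 1)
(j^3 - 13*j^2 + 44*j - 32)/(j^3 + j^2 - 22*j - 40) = (j^3 - 13*j^2 + 44*j - 32)/(j^3 + j^2 - 22*j - 40)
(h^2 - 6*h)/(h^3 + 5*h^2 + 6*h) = (h - 6)/(h^2 + 5*h + 6)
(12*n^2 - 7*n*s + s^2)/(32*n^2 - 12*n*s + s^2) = (-3*n + s)/(-8*n + s)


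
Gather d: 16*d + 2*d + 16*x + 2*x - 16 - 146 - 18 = 18*d + 18*x - 180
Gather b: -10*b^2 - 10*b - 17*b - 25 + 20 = -10*b^2 - 27*b - 5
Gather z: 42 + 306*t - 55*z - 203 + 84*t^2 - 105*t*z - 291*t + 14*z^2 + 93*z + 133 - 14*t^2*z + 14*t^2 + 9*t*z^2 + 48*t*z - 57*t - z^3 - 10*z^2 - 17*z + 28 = 98*t^2 - 42*t - z^3 + z^2*(9*t + 4) + z*(-14*t^2 - 57*t + 21)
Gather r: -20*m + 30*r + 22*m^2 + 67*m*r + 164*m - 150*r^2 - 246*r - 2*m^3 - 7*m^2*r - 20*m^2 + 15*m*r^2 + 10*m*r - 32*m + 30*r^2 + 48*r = -2*m^3 + 2*m^2 + 112*m + r^2*(15*m - 120) + r*(-7*m^2 + 77*m - 168)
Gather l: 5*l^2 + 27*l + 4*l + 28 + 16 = 5*l^2 + 31*l + 44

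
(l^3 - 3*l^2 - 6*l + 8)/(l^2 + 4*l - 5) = (l^2 - 2*l - 8)/(l + 5)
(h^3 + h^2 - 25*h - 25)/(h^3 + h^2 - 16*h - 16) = (h^2 - 25)/(h^2 - 16)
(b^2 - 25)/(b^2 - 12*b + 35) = (b + 5)/(b - 7)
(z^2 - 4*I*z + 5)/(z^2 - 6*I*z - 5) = (z + I)/(z - I)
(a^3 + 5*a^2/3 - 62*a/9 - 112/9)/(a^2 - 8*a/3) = a + 13/3 + 14/(3*a)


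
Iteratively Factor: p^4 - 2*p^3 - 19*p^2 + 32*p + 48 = (p - 4)*(p^3 + 2*p^2 - 11*p - 12) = (p - 4)*(p + 1)*(p^2 + p - 12) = (p - 4)*(p - 3)*(p + 1)*(p + 4)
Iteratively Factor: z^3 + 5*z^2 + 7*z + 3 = (z + 1)*(z^2 + 4*z + 3) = (z + 1)^2*(z + 3)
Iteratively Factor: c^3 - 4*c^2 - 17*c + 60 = (c + 4)*(c^2 - 8*c + 15) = (c - 5)*(c + 4)*(c - 3)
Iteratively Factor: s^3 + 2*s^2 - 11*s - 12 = (s + 1)*(s^2 + s - 12) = (s + 1)*(s + 4)*(s - 3)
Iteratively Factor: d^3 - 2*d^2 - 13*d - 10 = (d + 2)*(d^2 - 4*d - 5) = (d + 1)*(d + 2)*(d - 5)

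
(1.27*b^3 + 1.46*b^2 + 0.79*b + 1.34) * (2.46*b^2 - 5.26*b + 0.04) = 3.1242*b^5 - 3.0886*b^4 - 5.6854*b^3 - 0.8006*b^2 - 7.0168*b + 0.0536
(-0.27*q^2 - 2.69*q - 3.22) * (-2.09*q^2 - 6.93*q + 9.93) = 0.5643*q^4 + 7.4932*q^3 + 22.6904*q^2 - 4.3971*q - 31.9746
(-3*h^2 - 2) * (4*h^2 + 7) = -12*h^4 - 29*h^2 - 14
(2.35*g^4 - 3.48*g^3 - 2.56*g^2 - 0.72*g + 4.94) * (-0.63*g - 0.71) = -1.4805*g^5 + 0.5239*g^4 + 4.0836*g^3 + 2.2712*g^2 - 2.601*g - 3.5074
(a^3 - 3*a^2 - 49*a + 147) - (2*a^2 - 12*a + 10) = a^3 - 5*a^2 - 37*a + 137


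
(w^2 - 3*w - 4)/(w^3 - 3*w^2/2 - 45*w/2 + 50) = 2*(w + 1)/(2*w^2 + 5*w - 25)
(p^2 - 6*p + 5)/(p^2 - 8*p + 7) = (p - 5)/(p - 7)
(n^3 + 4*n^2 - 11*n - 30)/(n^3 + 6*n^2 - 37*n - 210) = (n^2 - n - 6)/(n^2 + n - 42)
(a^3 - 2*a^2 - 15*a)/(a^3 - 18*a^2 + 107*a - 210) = a*(a + 3)/(a^2 - 13*a + 42)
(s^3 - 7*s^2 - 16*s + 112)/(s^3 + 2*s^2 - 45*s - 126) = (s^2 - 16)/(s^2 + 9*s + 18)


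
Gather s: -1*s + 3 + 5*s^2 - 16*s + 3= 5*s^2 - 17*s + 6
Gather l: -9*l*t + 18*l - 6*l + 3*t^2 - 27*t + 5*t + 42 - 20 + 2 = l*(12 - 9*t) + 3*t^2 - 22*t + 24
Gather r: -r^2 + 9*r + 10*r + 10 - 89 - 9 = -r^2 + 19*r - 88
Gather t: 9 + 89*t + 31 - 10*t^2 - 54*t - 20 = -10*t^2 + 35*t + 20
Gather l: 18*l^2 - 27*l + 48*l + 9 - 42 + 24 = 18*l^2 + 21*l - 9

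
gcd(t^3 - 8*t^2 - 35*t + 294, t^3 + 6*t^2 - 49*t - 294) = t^2 - t - 42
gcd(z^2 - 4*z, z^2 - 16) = z - 4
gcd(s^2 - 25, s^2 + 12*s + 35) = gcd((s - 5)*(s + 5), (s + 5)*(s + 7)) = s + 5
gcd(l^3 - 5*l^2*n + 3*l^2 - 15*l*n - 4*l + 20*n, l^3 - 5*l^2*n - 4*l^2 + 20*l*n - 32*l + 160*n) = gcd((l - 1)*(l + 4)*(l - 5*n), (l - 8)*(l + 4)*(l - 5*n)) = l^2 - 5*l*n + 4*l - 20*n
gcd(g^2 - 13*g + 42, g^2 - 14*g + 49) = g - 7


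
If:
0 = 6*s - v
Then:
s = v/6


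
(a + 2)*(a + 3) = a^2 + 5*a + 6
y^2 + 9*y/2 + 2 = (y + 1/2)*(y + 4)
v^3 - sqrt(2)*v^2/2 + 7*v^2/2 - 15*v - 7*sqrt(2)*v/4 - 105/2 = (v + 7/2)*(v - 3*sqrt(2))*(v + 5*sqrt(2)/2)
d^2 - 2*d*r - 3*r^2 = (d - 3*r)*(d + r)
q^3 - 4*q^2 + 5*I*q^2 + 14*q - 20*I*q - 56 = (q - 4)*(q - 2*I)*(q + 7*I)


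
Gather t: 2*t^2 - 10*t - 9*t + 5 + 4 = 2*t^2 - 19*t + 9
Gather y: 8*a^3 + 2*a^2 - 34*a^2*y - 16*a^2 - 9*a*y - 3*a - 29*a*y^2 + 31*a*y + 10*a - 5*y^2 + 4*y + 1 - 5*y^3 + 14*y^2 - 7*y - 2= 8*a^3 - 14*a^2 + 7*a - 5*y^3 + y^2*(9 - 29*a) + y*(-34*a^2 + 22*a - 3) - 1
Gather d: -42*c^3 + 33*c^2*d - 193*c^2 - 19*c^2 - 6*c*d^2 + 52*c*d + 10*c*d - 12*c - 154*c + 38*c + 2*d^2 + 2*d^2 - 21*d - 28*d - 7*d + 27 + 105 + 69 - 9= -42*c^3 - 212*c^2 - 128*c + d^2*(4 - 6*c) + d*(33*c^2 + 62*c - 56) + 192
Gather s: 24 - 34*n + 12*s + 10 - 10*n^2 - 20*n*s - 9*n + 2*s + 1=-10*n^2 - 43*n + s*(14 - 20*n) + 35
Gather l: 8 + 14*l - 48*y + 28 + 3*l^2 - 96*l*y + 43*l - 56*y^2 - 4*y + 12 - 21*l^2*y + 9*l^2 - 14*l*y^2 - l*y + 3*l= l^2*(12 - 21*y) + l*(-14*y^2 - 97*y + 60) - 56*y^2 - 52*y + 48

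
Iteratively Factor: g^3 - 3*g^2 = (g)*(g^2 - 3*g) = g^2*(g - 3)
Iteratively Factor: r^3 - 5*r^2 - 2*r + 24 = (r - 3)*(r^2 - 2*r - 8) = (r - 4)*(r - 3)*(r + 2)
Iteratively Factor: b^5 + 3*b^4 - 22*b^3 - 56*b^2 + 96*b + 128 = (b - 2)*(b^4 + 5*b^3 - 12*b^2 - 80*b - 64) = (b - 4)*(b - 2)*(b^3 + 9*b^2 + 24*b + 16) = (b - 4)*(b - 2)*(b + 1)*(b^2 + 8*b + 16) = (b - 4)*(b - 2)*(b + 1)*(b + 4)*(b + 4)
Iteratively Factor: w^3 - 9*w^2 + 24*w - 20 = (w - 2)*(w^2 - 7*w + 10) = (w - 2)^2*(w - 5)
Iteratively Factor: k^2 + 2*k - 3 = (k - 1)*(k + 3)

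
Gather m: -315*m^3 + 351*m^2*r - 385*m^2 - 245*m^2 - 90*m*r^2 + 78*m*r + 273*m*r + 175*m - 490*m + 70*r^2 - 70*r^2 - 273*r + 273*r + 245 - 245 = -315*m^3 + m^2*(351*r - 630) + m*(-90*r^2 + 351*r - 315)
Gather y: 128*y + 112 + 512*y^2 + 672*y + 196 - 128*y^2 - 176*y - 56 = 384*y^2 + 624*y + 252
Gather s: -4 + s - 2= s - 6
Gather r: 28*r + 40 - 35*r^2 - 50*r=-35*r^2 - 22*r + 40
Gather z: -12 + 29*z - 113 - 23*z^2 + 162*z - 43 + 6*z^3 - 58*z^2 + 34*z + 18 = 6*z^3 - 81*z^2 + 225*z - 150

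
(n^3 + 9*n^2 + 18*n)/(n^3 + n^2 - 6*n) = (n + 6)/(n - 2)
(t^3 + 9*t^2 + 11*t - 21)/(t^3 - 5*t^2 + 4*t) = (t^2 + 10*t + 21)/(t*(t - 4))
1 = 1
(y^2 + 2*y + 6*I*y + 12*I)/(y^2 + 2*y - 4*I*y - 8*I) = (y + 6*I)/(y - 4*I)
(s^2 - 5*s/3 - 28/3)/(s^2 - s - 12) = (s + 7/3)/(s + 3)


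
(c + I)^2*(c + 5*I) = c^3 + 7*I*c^2 - 11*c - 5*I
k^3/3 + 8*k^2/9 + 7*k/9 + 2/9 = (k/3 + 1/3)*(k + 2/3)*(k + 1)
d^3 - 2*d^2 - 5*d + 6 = (d - 3)*(d - 1)*(d + 2)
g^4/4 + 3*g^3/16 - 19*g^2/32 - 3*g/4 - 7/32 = (g/4 + 1/4)*(g - 7/4)*(g + 1/2)*(g + 1)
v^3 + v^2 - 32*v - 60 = (v - 6)*(v + 2)*(v + 5)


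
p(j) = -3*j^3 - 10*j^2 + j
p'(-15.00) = -1724.00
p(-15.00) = 7860.00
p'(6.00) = -443.00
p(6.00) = -1002.00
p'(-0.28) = 5.89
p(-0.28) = -1.00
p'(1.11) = -32.29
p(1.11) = -15.31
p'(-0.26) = 5.59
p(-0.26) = -0.88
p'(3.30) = -163.01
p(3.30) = -213.41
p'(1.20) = -35.96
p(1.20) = -18.38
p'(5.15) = -340.70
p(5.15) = -669.85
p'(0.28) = -5.31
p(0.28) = -0.57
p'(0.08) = -0.66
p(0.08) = 0.01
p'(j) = -9*j^2 - 20*j + 1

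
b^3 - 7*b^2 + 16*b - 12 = (b - 3)*(b - 2)^2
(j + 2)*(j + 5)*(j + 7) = j^3 + 14*j^2 + 59*j + 70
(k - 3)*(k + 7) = k^2 + 4*k - 21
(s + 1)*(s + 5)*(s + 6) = s^3 + 12*s^2 + 41*s + 30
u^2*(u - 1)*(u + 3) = u^4 + 2*u^3 - 3*u^2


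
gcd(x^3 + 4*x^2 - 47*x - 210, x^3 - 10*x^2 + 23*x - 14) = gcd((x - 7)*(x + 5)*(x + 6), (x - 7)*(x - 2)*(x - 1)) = x - 7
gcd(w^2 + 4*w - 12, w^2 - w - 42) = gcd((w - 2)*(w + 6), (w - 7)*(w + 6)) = w + 6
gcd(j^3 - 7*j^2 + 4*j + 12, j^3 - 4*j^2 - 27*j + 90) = j - 6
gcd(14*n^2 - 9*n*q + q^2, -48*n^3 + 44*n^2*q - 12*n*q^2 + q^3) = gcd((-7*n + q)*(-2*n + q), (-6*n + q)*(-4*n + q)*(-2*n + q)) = -2*n + q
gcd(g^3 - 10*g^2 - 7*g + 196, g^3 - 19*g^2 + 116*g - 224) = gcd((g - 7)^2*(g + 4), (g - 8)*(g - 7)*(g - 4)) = g - 7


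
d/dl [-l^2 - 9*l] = -2*l - 9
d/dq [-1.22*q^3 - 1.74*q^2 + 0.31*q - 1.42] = -3.66*q^2 - 3.48*q + 0.31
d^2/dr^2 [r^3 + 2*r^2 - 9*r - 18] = 6*r + 4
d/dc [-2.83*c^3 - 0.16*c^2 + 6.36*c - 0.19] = -8.49*c^2 - 0.32*c + 6.36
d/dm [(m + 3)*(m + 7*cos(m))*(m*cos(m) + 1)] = -(m + 3)*(m + 7*cos(m))*(m*sin(m) - cos(m)) - (m + 3)*(m*cos(m) + 1)*(7*sin(m) - 1) + (m + 7*cos(m))*(m*cos(m) + 1)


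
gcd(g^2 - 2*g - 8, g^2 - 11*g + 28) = g - 4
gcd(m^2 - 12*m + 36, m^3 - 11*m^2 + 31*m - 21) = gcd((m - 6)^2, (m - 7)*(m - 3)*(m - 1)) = 1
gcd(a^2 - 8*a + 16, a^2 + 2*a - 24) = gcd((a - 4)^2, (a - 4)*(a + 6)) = a - 4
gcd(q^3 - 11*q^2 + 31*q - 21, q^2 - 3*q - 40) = 1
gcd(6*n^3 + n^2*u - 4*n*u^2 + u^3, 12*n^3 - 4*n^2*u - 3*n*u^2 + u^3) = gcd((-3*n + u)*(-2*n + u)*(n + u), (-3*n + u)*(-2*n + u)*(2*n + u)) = 6*n^2 - 5*n*u + u^2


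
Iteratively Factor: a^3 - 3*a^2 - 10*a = (a)*(a^2 - 3*a - 10) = a*(a - 5)*(a + 2)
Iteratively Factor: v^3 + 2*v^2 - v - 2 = (v + 2)*(v^2 - 1) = (v - 1)*(v + 2)*(v + 1)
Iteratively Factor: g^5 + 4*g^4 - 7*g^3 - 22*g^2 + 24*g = (g - 1)*(g^4 + 5*g^3 - 2*g^2 - 24*g) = (g - 1)*(g + 3)*(g^3 + 2*g^2 - 8*g) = g*(g - 1)*(g + 3)*(g^2 + 2*g - 8) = g*(g - 1)*(g + 3)*(g + 4)*(g - 2)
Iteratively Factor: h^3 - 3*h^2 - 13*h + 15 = (h + 3)*(h^2 - 6*h + 5) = (h - 1)*(h + 3)*(h - 5)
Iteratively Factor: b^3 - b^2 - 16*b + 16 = (b - 4)*(b^2 + 3*b - 4) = (b - 4)*(b - 1)*(b + 4)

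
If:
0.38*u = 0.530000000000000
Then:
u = 1.39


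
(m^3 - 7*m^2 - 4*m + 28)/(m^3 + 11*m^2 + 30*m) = (m^3 - 7*m^2 - 4*m + 28)/(m*(m^2 + 11*m + 30))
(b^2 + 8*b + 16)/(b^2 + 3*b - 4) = (b + 4)/(b - 1)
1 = 1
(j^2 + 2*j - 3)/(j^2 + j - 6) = (j - 1)/(j - 2)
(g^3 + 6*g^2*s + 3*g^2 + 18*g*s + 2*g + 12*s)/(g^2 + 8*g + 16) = (g^3 + 6*g^2*s + 3*g^2 + 18*g*s + 2*g + 12*s)/(g^2 + 8*g + 16)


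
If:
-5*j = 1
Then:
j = -1/5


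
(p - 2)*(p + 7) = p^2 + 5*p - 14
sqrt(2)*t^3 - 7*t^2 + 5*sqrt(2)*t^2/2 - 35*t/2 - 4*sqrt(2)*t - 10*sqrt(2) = (t + 5/2)*(t - 4*sqrt(2))*(sqrt(2)*t + 1)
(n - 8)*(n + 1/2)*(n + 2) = n^3 - 11*n^2/2 - 19*n - 8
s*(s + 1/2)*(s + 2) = s^3 + 5*s^2/2 + s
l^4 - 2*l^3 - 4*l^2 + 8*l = l*(l - 2)^2*(l + 2)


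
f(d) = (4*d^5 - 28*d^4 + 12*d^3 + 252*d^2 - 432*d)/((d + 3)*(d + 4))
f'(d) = (20*d^4 - 112*d^3 + 36*d^2 + 504*d - 432)/((d + 3)*(d + 4)) - (4*d^5 - 28*d^4 + 12*d^3 + 252*d^2 - 432*d)/((d + 3)*(d + 4)^2) - (4*d^5 - 28*d^4 + 12*d^3 + 252*d^2 - 432*d)/((d + 3)^2*(d + 4)) = 4*(3*d^4 - 4*d^3 - 87*d^2 + 264*d - 144)/(d^2 + 8*d + 16)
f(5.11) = 11.09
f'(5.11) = 21.45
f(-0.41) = 23.43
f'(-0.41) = -82.71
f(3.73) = -0.28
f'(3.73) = 0.23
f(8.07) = 279.79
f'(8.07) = 190.61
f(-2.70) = 1808.44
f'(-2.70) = -2965.36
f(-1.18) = 151.49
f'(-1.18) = -283.82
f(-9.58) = -14758.84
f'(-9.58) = 2328.84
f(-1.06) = 120.29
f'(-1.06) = -237.42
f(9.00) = 498.46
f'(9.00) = 282.89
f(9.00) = 498.46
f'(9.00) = 282.89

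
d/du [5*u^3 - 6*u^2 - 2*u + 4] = 15*u^2 - 12*u - 2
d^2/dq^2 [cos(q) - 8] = -cos(q)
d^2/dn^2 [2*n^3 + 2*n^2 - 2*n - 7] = 12*n + 4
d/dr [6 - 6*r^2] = -12*r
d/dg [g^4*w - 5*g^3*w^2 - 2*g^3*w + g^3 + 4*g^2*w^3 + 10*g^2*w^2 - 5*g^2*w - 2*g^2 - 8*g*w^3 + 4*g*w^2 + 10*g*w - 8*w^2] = 4*g^3*w - 15*g^2*w^2 - 6*g^2*w + 3*g^2 + 8*g*w^3 + 20*g*w^2 - 10*g*w - 4*g - 8*w^3 + 4*w^2 + 10*w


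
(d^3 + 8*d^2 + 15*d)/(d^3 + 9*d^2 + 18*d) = (d + 5)/(d + 6)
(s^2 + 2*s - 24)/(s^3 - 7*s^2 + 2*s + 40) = (s + 6)/(s^2 - 3*s - 10)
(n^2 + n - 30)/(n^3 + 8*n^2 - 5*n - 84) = (n^2 + n - 30)/(n^3 + 8*n^2 - 5*n - 84)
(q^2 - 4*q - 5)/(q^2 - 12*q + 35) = (q + 1)/(q - 7)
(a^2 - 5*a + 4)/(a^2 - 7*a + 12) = (a - 1)/(a - 3)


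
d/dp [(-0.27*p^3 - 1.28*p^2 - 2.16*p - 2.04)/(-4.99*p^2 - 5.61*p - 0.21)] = (1.3473*p^4 + 3.0294*p^3 - 3.4275*p^2 - 19.8216*p - 10.9908)/(24.9001*p^4 + 55.9878*p^3 + 33.5679*p^2 + 2.3562*p + 0.0441)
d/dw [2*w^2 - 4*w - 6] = 4*w - 4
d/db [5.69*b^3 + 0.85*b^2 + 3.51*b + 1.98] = 17.07*b^2 + 1.7*b + 3.51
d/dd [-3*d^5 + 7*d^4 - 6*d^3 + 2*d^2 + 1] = d*(-15*d^3 + 28*d^2 - 18*d + 4)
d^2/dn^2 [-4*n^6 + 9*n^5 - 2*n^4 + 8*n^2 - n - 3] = -120*n^4 + 180*n^3 - 24*n^2 + 16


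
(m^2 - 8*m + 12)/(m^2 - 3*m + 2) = (m - 6)/(m - 1)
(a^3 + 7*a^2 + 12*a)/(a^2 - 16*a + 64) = a*(a^2 + 7*a + 12)/(a^2 - 16*a + 64)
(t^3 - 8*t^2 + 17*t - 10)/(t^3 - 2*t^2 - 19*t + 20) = (t - 2)/(t + 4)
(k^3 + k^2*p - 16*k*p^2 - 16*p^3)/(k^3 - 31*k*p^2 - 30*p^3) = (-k^2 + 16*p^2)/(-k^2 + k*p + 30*p^2)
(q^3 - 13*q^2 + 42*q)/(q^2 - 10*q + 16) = q*(q^2 - 13*q + 42)/(q^2 - 10*q + 16)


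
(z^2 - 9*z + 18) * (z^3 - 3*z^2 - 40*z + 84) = z^5 - 12*z^4 + 5*z^3 + 390*z^2 - 1476*z + 1512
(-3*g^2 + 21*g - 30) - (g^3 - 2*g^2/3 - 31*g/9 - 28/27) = -g^3 - 7*g^2/3 + 220*g/9 - 782/27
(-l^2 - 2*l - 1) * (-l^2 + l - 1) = l^4 + l^3 + l + 1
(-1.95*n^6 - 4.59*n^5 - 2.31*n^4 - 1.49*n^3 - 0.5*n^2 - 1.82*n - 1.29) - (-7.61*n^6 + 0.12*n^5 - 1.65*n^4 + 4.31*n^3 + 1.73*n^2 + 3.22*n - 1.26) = 5.66*n^6 - 4.71*n^5 - 0.66*n^4 - 5.8*n^3 - 2.23*n^2 - 5.04*n - 0.03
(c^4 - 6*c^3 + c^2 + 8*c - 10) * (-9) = -9*c^4 + 54*c^3 - 9*c^2 - 72*c + 90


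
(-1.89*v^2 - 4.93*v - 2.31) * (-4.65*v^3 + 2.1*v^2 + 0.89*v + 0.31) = 8.7885*v^5 + 18.9555*v^4 - 1.2936*v^3 - 9.8246*v^2 - 3.5842*v - 0.7161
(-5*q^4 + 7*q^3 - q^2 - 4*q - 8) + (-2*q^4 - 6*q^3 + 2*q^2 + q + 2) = -7*q^4 + q^3 + q^2 - 3*q - 6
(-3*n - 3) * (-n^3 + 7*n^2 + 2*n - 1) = 3*n^4 - 18*n^3 - 27*n^2 - 3*n + 3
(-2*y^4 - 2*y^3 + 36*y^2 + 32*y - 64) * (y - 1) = -2*y^5 + 38*y^3 - 4*y^2 - 96*y + 64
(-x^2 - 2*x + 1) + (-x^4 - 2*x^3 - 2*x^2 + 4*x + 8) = -x^4 - 2*x^3 - 3*x^2 + 2*x + 9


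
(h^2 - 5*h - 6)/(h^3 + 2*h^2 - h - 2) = (h - 6)/(h^2 + h - 2)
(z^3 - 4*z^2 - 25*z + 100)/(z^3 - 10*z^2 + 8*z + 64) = (z^2 - 25)/(z^2 - 6*z - 16)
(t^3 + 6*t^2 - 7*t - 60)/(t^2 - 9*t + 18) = (t^2 + 9*t + 20)/(t - 6)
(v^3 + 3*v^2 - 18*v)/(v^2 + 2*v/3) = 3*(v^2 + 3*v - 18)/(3*v + 2)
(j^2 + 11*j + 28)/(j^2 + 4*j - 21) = (j + 4)/(j - 3)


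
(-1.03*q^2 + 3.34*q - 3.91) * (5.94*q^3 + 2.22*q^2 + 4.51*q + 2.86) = -6.1182*q^5 + 17.553*q^4 - 20.4559*q^3 + 3.4374*q^2 - 8.0817*q - 11.1826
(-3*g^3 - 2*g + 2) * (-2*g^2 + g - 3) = 6*g^5 - 3*g^4 + 13*g^3 - 6*g^2 + 8*g - 6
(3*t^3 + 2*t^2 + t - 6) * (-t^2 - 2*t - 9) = -3*t^5 - 8*t^4 - 32*t^3 - 14*t^2 + 3*t + 54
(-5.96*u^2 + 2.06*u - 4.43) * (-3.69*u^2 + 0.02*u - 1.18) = 21.9924*u^4 - 7.7206*u^3 + 23.4207*u^2 - 2.5194*u + 5.2274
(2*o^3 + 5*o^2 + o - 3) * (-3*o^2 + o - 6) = -6*o^5 - 13*o^4 - 10*o^3 - 20*o^2 - 9*o + 18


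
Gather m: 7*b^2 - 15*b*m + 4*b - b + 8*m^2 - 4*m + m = 7*b^2 + 3*b + 8*m^2 + m*(-15*b - 3)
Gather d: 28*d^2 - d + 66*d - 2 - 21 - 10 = 28*d^2 + 65*d - 33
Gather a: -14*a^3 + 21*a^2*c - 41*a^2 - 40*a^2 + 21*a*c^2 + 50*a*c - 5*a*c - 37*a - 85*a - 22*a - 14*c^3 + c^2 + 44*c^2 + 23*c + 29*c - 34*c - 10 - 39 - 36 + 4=-14*a^3 + a^2*(21*c - 81) + a*(21*c^2 + 45*c - 144) - 14*c^3 + 45*c^2 + 18*c - 81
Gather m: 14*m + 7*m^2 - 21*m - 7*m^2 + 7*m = 0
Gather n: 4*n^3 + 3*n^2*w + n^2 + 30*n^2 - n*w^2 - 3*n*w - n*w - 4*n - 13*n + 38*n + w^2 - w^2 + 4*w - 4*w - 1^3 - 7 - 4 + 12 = 4*n^3 + n^2*(3*w + 31) + n*(-w^2 - 4*w + 21)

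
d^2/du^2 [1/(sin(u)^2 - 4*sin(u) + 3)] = 2*(-2*sin(u)^3 + 4*sin(u)^2 + 5*sin(u) - 13)/((sin(u) - 3)^3*(sin(u) - 1)^2)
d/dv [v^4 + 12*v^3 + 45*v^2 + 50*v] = 4*v^3 + 36*v^2 + 90*v + 50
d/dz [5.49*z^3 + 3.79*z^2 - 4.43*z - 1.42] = 16.47*z^2 + 7.58*z - 4.43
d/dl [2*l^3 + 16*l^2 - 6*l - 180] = 6*l^2 + 32*l - 6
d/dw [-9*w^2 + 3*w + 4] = 3 - 18*w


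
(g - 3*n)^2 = g^2 - 6*g*n + 9*n^2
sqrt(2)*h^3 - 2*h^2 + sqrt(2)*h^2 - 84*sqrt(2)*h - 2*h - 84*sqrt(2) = (h - 7*sqrt(2))*(h + 6*sqrt(2))*(sqrt(2)*h + sqrt(2))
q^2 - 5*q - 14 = (q - 7)*(q + 2)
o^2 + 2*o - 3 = (o - 1)*(o + 3)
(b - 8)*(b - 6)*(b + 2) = b^3 - 12*b^2 + 20*b + 96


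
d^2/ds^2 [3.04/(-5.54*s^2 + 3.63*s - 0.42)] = (186.604928*s^2 - 122.270016*s - 3.04*(11.08*s - 3.63)*(22.16*s - 7.26) + 14.146944)/(5.54*s^2 - 3.63*s + 0.42)^3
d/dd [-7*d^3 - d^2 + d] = -21*d^2 - 2*d + 1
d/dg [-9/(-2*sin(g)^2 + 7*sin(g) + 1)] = 9*(7 - 4*sin(g))*cos(g)/(7*sin(g) + cos(2*g))^2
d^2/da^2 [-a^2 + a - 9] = -2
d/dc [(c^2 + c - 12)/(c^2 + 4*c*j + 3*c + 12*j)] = ((2*c + 1)*(c^2 + 4*c*j + 3*c + 12*j) - (2*c + 4*j + 3)*(c^2 + c - 12))/(c^2 + 4*c*j + 3*c + 12*j)^2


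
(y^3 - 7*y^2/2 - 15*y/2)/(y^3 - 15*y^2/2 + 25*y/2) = (2*y + 3)/(2*y - 5)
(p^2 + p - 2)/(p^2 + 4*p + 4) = (p - 1)/(p + 2)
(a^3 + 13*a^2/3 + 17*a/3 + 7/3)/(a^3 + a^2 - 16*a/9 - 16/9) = 3*(3*a^2 + 10*a + 7)/(9*a^2 - 16)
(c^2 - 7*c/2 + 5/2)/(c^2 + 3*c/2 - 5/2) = (2*c - 5)/(2*c + 5)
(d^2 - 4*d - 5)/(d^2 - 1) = (d - 5)/(d - 1)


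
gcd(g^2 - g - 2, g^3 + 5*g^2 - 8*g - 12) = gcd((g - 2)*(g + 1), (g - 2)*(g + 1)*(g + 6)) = g^2 - g - 2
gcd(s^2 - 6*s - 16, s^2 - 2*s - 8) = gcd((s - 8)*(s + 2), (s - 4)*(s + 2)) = s + 2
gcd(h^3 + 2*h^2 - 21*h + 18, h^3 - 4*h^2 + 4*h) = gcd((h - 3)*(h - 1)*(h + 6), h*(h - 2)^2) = 1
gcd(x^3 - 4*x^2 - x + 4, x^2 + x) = x + 1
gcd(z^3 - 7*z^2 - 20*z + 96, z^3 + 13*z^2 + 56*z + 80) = z + 4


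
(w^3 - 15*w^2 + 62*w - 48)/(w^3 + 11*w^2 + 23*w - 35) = (w^2 - 14*w + 48)/(w^2 + 12*w + 35)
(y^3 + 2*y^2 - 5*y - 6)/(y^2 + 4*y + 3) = y - 2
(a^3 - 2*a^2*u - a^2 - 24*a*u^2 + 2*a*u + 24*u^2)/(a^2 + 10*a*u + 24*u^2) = (a^2 - 6*a*u - a + 6*u)/(a + 6*u)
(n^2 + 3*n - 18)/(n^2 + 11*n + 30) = (n - 3)/(n + 5)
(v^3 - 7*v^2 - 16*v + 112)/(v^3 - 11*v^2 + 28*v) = (v + 4)/v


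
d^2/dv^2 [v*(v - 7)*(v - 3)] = 6*v - 20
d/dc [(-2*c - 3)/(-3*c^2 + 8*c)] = 6*(-c^2 - 3*c + 4)/(c^2*(9*c^2 - 48*c + 64))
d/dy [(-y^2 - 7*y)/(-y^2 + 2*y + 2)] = (-9*y^2 - 4*y - 14)/(y^4 - 4*y^3 + 8*y + 4)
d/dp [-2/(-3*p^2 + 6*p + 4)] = 12*(1 - p)/(-3*p^2 + 6*p + 4)^2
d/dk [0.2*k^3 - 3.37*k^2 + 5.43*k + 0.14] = 0.6*k^2 - 6.74*k + 5.43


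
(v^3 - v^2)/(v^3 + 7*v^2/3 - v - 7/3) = 3*v^2/(3*v^2 + 10*v + 7)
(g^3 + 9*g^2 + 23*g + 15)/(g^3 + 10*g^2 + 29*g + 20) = (g + 3)/(g + 4)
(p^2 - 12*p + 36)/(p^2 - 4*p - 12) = (p - 6)/(p + 2)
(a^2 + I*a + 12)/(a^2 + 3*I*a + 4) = (a - 3*I)/(a - I)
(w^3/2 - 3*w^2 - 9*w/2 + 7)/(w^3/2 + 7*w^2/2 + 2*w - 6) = (w - 7)/(w + 6)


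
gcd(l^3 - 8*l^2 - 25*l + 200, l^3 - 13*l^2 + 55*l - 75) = l - 5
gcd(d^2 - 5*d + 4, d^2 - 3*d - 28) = 1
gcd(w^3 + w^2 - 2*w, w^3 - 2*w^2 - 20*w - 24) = w + 2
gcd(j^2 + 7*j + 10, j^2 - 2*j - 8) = j + 2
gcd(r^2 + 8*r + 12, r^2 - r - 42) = r + 6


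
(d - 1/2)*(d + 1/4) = d^2 - d/4 - 1/8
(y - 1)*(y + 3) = y^2 + 2*y - 3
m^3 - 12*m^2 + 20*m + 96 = (m - 8)*(m - 6)*(m + 2)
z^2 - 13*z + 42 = (z - 7)*(z - 6)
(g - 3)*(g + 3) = g^2 - 9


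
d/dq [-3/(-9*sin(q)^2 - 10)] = -108*sin(2*q)/(9*cos(2*q) - 29)^2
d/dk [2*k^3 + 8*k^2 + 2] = 2*k*(3*k + 8)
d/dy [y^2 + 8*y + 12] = 2*y + 8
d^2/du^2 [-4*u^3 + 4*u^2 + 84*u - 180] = 8 - 24*u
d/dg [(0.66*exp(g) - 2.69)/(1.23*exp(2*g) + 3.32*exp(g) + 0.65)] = (-0.8118*exp(2*g) + 6.6174*exp(g) + 9.3598)*exp(g)/(1.5129*exp(4*g) + 8.1672*exp(3*g) + 12.6214*exp(2*g) + 4.316*exp(g) + 0.4225)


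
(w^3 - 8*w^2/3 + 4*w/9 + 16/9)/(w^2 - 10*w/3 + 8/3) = w + 2/3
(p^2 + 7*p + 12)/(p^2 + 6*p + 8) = (p + 3)/(p + 2)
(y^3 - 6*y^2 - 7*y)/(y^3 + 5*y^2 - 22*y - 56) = y*(y^2 - 6*y - 7)/(y^3 + 5*y^2 - 22*y - 56)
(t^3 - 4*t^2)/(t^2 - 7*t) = t*(t - 4)/(t - 7)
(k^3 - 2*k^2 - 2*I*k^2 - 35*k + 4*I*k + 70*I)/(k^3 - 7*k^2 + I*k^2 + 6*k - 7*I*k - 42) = (k + 5)/(k + 3*I)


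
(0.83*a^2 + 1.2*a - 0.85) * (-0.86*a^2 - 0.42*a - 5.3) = -0.7138*a^4 - 1.3806*a^3 - 4.172*a^2 - 6.003*a + 4.505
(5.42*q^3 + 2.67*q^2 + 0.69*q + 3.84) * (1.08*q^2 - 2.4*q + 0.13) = 5.8536*q^5 - 10.1244*q^4 - 4.9582*q^3 + 2.8383*q^2 - 9.1263*q + 0.4992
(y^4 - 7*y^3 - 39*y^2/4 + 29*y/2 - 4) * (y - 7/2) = y^5 - 21*y^4/2 + 59*y^3/4 + 389*y^2/8 - 219*y/4 + 14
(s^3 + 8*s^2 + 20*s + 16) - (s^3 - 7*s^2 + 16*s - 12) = 15*s^2 + 4*s + 28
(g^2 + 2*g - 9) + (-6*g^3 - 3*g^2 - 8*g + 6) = -6*g^3 - 2*g^2 - 6*g - 3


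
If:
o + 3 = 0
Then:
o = -3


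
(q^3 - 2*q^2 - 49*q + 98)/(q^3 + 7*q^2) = 1 - 9/q + 14/q^2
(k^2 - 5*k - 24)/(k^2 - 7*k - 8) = (k + 3)/(k + 1)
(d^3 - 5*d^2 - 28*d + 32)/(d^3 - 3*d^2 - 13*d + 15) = (d^2 - 4*d - 32)/(d^2 - 2*d - 15)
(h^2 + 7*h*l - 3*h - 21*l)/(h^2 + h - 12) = (h + 7*l)/(h + 4)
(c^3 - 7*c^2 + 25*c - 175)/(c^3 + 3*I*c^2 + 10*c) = (c^2 - c*(7 + 5*I) + 35*I)/(c*(c - 2*I))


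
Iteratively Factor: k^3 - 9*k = (k + 3)*(k^2 - 3*k) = k*(k + 3)*(k - 3)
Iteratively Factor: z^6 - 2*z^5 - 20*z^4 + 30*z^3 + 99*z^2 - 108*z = (z + 3)*(z^5 - 5*z^4 - 5*z^3 + 45*z^2 - 36*z) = (z - 4)*(z + 3)*(z^4 - z^3 - 9*z^2 + 9*z) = (z - 4)*(z + 3)^2*(z^3 - 4*z^2 + 3*z) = z*(z - 4)*(z + 3)^2*(z^2 - 4*z + 3) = z*(z - 4)*(z - 1)*(z + 3)^2*(z - 3)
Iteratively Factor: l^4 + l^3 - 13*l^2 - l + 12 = (l + 4)*(l^3 - 3*l^2 - l + 3) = (l - 1)*(l + 4)*(l^2 - 2*l - 3) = (l - 1)*(l + 1)*(l + 4)*(l - 3)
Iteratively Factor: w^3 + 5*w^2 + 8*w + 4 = (w + 1)*(w^2 + 4*w + 4) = (w + 1)*(w + 2)*(w + 2)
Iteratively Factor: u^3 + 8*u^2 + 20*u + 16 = (u + 2)*(u^2 + 6*u + 8) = (u + 2)^2*(u + 4)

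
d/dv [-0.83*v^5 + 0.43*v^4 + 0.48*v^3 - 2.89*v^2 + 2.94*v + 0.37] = -4.15*v^4 + 1.72*v^3 + 1.44*v^2 - 5.78*v + 2.94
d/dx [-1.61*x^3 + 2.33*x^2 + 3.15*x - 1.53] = -4.83*x^2 + 4.66*x + 3.15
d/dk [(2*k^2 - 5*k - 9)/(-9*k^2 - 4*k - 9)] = (-53*k^2 - 198*k + 9)/(81*k^4 + 72*k^3 + 178*k^2 + 72*k + 81)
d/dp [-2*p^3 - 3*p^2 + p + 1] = -6*p^2 - 6*p + 1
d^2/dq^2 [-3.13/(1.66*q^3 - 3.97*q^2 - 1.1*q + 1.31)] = ((31.1748*q - 24.8522)*(1.66*q^3 - 3.97*q^2 - 1.1*q + 1.31) - 3.13*(-9.96*q^2 + 15.88*q + 2.2)*(-4.98*q^2 + 7.94*q + 1.1))/(1.66*q^3 - 3.97*q^2 - 1.1*q + 1.31)^3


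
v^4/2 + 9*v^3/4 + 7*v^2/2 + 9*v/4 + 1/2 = (v/2 + 1/2)*(v + 1/2)*(v + 1)*(v + 2)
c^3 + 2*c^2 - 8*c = c*(c - 2)*(c + 4)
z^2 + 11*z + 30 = (z + 5)*(z + 6)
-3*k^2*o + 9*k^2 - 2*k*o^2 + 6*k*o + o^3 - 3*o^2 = (-3*k + o)*(k + o)*(o - 3)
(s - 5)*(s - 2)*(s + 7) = s^3 - 39*s + 70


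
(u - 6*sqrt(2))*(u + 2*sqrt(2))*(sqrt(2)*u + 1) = sqrt(2)*u^3 - 7*u^2 - 28*sqrt(2)*u - 24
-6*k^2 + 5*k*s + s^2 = (-k + s)*(6*k + s)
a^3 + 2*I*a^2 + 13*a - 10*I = (a - 2*I)*(a - I)*(a + 5*I)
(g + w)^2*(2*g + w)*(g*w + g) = 2*g^4*w + 2*g^4 + 5*g^3*w^2 + 5*g^3*w + 4*g^2*w^3 + 4*g^2*w^2 + g*w^4 + g*w^3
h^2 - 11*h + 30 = (h - 6)*(h - 5)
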